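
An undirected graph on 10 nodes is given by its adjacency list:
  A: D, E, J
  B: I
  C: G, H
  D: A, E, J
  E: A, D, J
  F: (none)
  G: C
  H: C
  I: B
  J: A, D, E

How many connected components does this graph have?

4

F is isolated — a component by itself.
Starting from B we can reach B, I. That is one component of size 2.
Starting from C we can reach C, G, H. That is one component of size 3.
Starting from A we can reach A, D, E, J. That is one component of size 4.
Total: 4 components.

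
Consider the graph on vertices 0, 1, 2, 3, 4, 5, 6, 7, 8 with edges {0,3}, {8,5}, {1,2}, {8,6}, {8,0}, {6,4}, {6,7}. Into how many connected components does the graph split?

2

Starting from 1 we can reach 1, 2. That is one component of size 2.
Starting from 0 we can reach 0, 3, 4, 5, 6, 7, 8. That is one component of size 7.
Total: 2 components.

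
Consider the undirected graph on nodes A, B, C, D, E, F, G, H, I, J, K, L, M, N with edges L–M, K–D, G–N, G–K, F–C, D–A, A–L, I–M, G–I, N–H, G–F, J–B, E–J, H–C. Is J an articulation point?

Deleting J raises the number of components from 2 to 3, so J is a cut vertex.

Yes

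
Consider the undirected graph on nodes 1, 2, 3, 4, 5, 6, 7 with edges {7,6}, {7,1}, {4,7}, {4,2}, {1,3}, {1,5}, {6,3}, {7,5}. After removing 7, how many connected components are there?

2

With 7 gone, the remaining components are: {2, 4}; {1, 3, 5, 6}.
That is 2 components.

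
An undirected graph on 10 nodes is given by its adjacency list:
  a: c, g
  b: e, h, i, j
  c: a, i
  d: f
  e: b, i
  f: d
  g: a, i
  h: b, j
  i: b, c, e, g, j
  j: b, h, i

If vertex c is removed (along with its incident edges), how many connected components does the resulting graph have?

2

With c gone, the remaining components are: {d, f}; {a, b, e, g, h, i, j}.
That is 2 components.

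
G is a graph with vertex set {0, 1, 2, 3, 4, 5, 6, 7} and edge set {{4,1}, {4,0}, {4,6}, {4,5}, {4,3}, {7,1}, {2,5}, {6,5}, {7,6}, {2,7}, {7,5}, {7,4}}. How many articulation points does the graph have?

Removing 4 increases the component count from 1 to 3, so 4 is a cut vertex.
By contrast removing 6 leaves 1 component; it is not a cut vertex. No other vertex is a cut vertex either.

1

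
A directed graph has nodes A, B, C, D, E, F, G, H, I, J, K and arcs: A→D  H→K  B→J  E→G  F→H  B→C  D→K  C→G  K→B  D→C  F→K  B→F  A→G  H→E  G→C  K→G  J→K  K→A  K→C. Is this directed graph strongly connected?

No

There is no directed path from E to H, so the graph is not strongly connected.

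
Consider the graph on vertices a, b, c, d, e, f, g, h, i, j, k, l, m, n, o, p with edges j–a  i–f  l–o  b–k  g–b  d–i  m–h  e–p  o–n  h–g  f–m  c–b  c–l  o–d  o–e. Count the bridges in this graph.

5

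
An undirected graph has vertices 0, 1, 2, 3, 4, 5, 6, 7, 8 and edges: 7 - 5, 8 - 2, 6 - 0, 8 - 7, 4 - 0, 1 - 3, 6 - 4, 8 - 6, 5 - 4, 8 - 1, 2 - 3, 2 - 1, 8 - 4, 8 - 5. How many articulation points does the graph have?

Removing 8 increases the component count from 1 to 2, so 8 is a cut vertex.
By contrast removing 1 leaves 1 component; it is not a cut vertex. No other vertex is a cut vertex either.

1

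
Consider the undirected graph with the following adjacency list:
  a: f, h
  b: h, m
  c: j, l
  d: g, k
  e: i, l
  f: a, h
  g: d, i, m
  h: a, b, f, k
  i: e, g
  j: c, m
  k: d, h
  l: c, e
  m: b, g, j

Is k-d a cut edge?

No

After removing k-d, the path k-h-b-m-g-d still connects them, so the edge is not a bridge.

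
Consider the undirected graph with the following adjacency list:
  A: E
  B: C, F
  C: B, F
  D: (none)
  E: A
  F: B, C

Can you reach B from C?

From C we can reach B, C, F, which includes B.

Yes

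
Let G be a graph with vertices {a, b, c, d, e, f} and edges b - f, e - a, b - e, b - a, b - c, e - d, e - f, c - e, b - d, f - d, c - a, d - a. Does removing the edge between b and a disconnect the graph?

After removing b - a, the path b-c-a still connects them, so the edge is not a bridge.

No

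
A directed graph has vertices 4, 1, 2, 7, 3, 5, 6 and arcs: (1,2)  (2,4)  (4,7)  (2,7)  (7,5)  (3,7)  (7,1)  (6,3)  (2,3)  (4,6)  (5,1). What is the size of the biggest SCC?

{1, 2, 3, 4, 5, 6, 7} are all mutually reachable — one SCC of size 7.
The largest has 7 vertices.

7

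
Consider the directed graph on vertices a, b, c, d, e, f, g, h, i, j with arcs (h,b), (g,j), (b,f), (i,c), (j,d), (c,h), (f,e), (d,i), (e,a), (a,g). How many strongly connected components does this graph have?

{a, b, c, d, e, f, g, h, i, j} are all mutually reachable — one SCC of size 10.
That gives 1 strongly connected component.

1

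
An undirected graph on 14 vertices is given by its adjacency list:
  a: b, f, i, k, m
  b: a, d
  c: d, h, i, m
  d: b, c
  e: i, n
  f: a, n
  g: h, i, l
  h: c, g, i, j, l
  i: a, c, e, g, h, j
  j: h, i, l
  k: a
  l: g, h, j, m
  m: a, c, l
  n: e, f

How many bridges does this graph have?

The edges on the cycle a-b-d-c-i-a are not bridges since each lies on that cycle.
But removing a-k disconnects a from k — this is a bridge.

1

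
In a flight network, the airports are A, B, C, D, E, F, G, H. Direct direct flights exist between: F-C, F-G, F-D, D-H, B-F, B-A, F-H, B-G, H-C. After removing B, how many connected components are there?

3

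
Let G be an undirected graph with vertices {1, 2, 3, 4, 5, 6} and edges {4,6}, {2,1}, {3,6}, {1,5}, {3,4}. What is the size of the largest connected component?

3

Starting from 1 we can reach 1, 2, 5. That is one component of size 3.
Starting from 3 we can reach 3, 4, 6. That is one component of size 3.
The largest has 3 vertices.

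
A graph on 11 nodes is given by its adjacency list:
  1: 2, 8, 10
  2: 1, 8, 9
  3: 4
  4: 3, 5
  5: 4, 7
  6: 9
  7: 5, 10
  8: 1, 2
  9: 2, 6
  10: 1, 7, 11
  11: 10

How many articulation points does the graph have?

Removing 1 increases the component count from 1 to 2, so 1 is a cut vertex.
Removing 2 increases the component count from 1 to 2, so 2 is a cut vertex.
Removing 4 increases the component count from 1 to 2, so 4 is a cut vertex.
Likewise 5, 7, 9, 10 are cut vertices.
By contrast removing 8 leaves 1 component; it is not a cut vertex. No other vertex is a cut vertex either.

7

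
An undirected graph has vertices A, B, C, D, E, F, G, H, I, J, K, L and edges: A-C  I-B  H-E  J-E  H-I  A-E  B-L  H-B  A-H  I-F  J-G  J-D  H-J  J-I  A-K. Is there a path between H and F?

Yes

From H we can reach A, B, C, D, E, F, G, H, I, J, K, L, which includes F.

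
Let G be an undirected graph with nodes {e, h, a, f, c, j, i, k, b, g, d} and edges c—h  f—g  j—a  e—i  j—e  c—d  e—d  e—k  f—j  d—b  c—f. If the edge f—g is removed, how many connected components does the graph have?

2

Before removal there is 1 component.
f—g is a bridge — removing it separates f's side from g's side.
After removal: 2 components.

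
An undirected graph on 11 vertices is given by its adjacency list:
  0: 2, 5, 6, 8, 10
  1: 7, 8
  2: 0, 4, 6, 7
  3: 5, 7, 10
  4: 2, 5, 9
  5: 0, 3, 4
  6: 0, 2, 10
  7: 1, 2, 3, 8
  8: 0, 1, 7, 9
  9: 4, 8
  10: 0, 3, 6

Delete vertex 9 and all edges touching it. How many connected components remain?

With 9 gone, the remaining components are: {0, 1, 2, 3, 4, 5, 6, 7, 8, 10}.
That is 1 component.

1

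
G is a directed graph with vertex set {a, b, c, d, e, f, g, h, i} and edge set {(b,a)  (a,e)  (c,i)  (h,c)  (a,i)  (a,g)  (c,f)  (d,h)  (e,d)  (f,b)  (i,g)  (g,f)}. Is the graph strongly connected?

Yes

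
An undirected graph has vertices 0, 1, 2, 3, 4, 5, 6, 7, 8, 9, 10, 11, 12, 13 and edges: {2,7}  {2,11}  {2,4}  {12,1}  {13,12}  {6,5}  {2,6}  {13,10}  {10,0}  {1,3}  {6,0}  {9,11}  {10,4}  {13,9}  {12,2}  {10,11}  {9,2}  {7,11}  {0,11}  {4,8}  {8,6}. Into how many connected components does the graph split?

Starting from 0 we can reach 0, 1, 2, 3, 4, 5, 6, 7, 8, 9, 10, 11, 12, 13. That is one component of size 14.
Total: 1 component.

1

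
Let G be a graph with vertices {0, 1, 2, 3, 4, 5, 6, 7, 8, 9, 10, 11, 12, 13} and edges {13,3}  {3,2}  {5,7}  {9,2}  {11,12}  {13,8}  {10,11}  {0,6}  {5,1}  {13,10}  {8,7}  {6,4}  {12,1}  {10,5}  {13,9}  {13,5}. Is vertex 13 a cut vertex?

Yes

Deleting 13 raises the number of components from 2 to 3, so 13 is a cut vertex.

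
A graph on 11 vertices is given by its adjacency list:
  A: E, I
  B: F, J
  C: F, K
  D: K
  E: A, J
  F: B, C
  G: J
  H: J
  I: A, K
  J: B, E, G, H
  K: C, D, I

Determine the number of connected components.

1

Starting from A we can reach A, B, C, D, E, F, G, H, I, J, K. That is one component of size 11.
Total: 1 component.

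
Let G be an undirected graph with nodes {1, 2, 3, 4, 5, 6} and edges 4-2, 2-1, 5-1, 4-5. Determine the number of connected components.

3 is isolated — a component by itself.
6 is isolated — a component by itself.
Starting from 1 we can reach 1, 2, 4, 5. That is one component of size 4.
Total: 3 components.

3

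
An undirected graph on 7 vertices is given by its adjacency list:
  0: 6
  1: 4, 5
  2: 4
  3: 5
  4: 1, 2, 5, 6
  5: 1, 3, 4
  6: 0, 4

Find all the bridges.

The edges on the cycle 1-4-5-1 are not bridges since each lies on that cycle.
But removing 3-5 disconnects 3 from 5; removing 2-4 disconnects 2 from 4; removing 6-4 disconnects 6 from 4; removing 6-0 disconnects 6 from 0 — these are bridges.

0-6, 2-4, 3-5, 4-6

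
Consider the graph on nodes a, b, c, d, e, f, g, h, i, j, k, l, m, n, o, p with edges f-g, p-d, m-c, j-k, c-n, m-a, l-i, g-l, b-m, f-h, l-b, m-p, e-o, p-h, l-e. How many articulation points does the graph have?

Removing c increases the component count from 2 to 3, so c is a cut vertex.
Removing e increases the component count from 2 to 3, so e is a cut vertex.
Removing l increases the component count from 2 to 4, so l is a cut vertex.
Likewise m, p are cut vertices.
By contrast removing i leaves 2 components; it is not a cut vertex. No other vertex is a cut vertex either.

5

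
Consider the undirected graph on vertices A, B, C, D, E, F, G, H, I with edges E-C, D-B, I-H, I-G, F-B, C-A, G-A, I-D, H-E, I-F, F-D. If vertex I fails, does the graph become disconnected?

Yes

Deleting I raises the number of components from 1 to 2, so I is a cut vertex.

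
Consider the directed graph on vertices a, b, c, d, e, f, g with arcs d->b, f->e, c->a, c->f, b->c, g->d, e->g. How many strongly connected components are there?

{b, c, d, e, f, g} are all mutually reachable — one SCC of size 6.
{a} is an SCC by itself.
That gives 2 strongly connected components.

2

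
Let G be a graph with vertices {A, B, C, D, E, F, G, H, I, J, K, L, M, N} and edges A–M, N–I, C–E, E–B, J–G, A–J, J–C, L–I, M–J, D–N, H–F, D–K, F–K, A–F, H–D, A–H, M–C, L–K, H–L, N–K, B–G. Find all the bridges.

The edges on the cycle H-D-N-I-L-H are not bridges since each lies on that cycle.
Every edge lies on some cycle, so there are no bridges.

none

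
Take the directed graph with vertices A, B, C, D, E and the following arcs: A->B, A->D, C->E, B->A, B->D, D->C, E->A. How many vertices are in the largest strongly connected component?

{A, B, C, D, E} are all mutually reachable — one SCC of size 5.
The largest has 5 vertices.

5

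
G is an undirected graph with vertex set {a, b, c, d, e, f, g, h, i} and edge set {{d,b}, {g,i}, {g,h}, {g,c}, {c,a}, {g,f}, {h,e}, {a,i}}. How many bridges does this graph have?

The edges on the cycle g-c-a-i-g are not bridges since each lies on that cycle.
But removing h-e disconnects h from e; removing b-d disconnects b from d; removing g-f disconnects g from f; removing g-h disconnects g from h — these are bridges.
That makes 4 bridges.

4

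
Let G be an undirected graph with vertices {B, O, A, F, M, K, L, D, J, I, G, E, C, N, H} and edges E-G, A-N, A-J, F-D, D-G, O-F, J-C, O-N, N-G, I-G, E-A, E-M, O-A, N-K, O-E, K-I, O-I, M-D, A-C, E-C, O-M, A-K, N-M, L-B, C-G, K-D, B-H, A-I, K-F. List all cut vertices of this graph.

B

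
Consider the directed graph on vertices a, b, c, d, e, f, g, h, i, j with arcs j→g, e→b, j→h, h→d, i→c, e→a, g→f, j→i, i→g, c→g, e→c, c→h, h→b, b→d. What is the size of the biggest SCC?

{d} is an SCC by itself.
{g} is an SCC by itself.
{j} is an SCC by itself.
{c} is an SCC by itself.
{i} is an SCC by itself.
(and 5 more singleton SCCs)
The largest has 1 vertex.

1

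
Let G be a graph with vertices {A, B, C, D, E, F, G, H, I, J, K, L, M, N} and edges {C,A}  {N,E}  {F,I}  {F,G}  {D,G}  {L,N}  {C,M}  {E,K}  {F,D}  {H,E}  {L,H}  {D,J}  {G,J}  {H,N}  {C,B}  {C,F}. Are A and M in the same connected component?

Yes

From A we can reach A, B, C, D, F, G, I, J, M, which includes M.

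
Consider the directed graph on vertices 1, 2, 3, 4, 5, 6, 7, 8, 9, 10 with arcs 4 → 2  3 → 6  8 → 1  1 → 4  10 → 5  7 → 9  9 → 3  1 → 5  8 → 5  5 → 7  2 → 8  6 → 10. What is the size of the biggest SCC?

6

{3, 5, 6, 7, 9, 10} are all mutually reachable — one SCC of size 6.
{1, 2, 4, 8} are all mutually reachable — one SCC of size 4.
The largest has 6 vertices.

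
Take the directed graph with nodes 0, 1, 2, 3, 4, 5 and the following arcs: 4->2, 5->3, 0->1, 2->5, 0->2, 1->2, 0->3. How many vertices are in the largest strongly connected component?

{1} is an SCC by itself.
{4} is an SCC by itself.
{2} is an SCC by itself.
{0} is an SCC by itself.
{3} is an SCC by itself.
(and 1 more singleton SCC)
The largest has 1 vertex.

1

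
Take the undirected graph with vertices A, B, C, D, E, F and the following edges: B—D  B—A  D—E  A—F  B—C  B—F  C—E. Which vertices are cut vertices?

Removing B increases the component count from 1 to 2, so B is a cut vertex.
By contrast removing A leaves 1 component; it is not a cut vertex. No other vertex is a cut vertex either.

B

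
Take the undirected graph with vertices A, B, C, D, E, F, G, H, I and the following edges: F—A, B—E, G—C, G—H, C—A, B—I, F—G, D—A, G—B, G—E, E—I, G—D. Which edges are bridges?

The edges on the cycle G-B-I-E-G are not bridges since each lies on that cycle.
But removing G—H disconnects G from H — this is a bridge.

G-H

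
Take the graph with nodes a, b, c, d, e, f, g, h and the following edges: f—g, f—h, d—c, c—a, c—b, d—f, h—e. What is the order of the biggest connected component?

Starting from a we can reach a, b, c, d, e, f, g, h. That is one component of size 8.
The largest has 8 vertices.

8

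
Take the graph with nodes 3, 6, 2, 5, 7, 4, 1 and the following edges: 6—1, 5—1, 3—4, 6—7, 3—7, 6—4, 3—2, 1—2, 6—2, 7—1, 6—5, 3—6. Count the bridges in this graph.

0

The edges on the cycle 3-6-5-1-7-3 are not bridges since each lies on that cycle.
Every edge lies on some cycle, so there are no bridges.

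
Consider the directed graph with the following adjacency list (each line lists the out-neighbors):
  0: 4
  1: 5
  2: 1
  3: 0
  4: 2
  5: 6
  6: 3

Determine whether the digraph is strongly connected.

From 4 we can reach every vertex (0, 1, 2, 3, 4, 5, 6), and every vertex can reach 4 (0, 1, 2, 3, 4, 5, 6). So the whole graph is one strongly connected component.

Yes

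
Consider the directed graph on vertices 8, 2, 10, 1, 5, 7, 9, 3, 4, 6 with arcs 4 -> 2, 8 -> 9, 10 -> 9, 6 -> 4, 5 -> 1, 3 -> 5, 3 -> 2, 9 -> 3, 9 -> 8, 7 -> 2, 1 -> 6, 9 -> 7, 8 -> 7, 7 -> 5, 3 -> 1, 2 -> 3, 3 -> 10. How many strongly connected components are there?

1

{1, 2, 3, 4, 5, 6, 7, 8, 9, 10} are all mutually reachable — one SCC of size 10.
That gives 1 strongly connected component.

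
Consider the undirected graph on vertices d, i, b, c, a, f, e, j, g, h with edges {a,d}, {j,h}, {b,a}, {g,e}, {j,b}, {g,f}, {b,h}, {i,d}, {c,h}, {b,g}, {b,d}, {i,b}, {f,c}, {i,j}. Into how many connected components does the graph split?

1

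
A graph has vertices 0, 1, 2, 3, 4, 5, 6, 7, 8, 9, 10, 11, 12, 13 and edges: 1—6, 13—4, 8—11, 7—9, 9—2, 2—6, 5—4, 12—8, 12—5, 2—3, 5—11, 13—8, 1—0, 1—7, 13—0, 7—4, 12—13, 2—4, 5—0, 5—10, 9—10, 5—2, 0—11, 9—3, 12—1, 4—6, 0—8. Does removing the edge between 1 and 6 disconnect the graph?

After removing 1—6, the path 1-7-4-6 still connects them, so the edge is not a bridge.

No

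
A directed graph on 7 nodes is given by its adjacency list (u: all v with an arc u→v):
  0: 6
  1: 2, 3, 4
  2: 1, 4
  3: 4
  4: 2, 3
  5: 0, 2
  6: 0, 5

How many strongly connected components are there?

{1, 2, 3, 4} are all mutually reachable — one SCC of size 4.
{0, 5, 6} are all mutually reachable — one SCC of size 3.
That gives 2 strongly connected components.

2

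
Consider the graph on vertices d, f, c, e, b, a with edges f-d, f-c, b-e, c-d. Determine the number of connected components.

a is isolated — a component by itself.
Starting from b we can reach b, e. That is one component of size 2.
Starting from c we can reach c, d, f. That is one component of size 3.
Total: 3 components.

3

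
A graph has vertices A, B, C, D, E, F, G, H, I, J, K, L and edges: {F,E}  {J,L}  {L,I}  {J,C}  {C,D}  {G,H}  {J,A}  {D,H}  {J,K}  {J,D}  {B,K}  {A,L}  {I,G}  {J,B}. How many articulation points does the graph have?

1

Removing J increases the component count from 2 to 3, so J is a cut vertex.
By contrast removing I leaves 2 components; it is not a cut vertex. No other vertex is a cut vertex either.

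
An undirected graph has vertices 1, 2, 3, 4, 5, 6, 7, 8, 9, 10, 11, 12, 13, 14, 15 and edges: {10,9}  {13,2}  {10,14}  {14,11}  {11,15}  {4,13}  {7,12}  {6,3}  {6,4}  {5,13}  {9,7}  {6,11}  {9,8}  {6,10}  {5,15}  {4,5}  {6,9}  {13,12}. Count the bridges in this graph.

The edges on the cycle 6-10-9-7-12-13-4-6 are not bridges since each lies on that cycle.
But removing 9-8 disconnects 9 from 8; removing 3-6 disconnects 3 from 6; removing 2-13 disconnects 2 from 13 — these are bridges.
That makes 3 bridges.

3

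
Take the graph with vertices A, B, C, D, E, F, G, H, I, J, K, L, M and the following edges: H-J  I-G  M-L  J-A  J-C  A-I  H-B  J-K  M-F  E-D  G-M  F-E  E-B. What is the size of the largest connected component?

Starting from A we can reach A, B, C, D, E, F, G, H, I, J, K, L, M. That is one component of size 13.
The largest has 13 vertices.

13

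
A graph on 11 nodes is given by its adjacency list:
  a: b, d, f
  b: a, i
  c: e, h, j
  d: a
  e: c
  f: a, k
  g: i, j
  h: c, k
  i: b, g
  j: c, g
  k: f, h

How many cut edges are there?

The edges on the cycle i-g-j-c-h-k-f-a-b-i are not bridges since each lies on that cycle.
But removing e-c disconnects e from c; removing d-a disconnects d from a — these are bridges.
That makes 2 bridges.

2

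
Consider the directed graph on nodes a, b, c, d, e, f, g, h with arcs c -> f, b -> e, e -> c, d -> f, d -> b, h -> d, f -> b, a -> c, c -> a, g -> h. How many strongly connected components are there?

4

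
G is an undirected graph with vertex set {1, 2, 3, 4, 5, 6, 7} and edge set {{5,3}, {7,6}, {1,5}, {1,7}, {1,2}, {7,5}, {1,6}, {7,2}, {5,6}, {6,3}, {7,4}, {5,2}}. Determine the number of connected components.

1

Starting from 1 we can reach 1, 2, 3, 4, 5, 6, 7. That is one component of size 7.
Total: 1 component.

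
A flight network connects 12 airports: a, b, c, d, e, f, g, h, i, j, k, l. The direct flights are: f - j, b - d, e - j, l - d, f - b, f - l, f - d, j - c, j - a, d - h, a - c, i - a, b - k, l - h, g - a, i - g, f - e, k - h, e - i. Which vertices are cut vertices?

f

Removing f increases the component count from 1 to 2, so f is a cut vertex.
By contrast removing l leaves 1 component; it is not a cut vertex. No other vertex is a cut vertex either.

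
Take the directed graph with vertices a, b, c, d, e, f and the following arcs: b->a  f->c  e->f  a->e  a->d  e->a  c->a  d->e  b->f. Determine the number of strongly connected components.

2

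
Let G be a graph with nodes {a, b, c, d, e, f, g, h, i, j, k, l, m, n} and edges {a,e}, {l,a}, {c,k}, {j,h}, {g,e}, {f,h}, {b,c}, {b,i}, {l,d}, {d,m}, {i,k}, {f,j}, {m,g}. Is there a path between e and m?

Yes

From e we can reach a, d, e, g, l, m, which includes m.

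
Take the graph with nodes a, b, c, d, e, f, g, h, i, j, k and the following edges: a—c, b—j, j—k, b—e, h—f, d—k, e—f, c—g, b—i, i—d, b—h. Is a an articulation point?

No

Deleting a leaves 2 components (was 2), so a is not a cut vertex.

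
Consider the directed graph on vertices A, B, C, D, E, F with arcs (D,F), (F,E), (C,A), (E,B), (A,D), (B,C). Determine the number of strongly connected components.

{A, B, C, D, E, F} are all mutually reachable — one SCC of size 6.
That gives 1 strongly connected component.

1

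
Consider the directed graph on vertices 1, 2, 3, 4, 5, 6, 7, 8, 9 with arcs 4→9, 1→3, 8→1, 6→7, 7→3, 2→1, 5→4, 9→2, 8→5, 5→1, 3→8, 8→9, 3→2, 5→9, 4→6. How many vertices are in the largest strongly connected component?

9

{1, 2, 3, 4, 5, 6, 7, 8, 9} are all mutually reachable — one SCC of size 9.
The largest has 9 vertices.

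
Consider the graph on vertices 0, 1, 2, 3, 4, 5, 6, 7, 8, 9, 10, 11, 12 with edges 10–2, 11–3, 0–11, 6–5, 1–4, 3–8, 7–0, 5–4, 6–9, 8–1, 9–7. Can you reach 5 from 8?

Yes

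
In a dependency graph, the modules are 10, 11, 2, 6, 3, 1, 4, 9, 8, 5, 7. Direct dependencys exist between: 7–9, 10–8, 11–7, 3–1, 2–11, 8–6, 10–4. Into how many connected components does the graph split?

5 is isolated — a component by itself.
Starting from 1 we can reach 1, 3. That is one component of size 2.
Starting from 4 we can reach 4, 6, 8, 10. That is one component of size 4.
Starting from 2 we can reach 2, 7, 9, 11. That is one component of size 4.
Total: 4 components.

4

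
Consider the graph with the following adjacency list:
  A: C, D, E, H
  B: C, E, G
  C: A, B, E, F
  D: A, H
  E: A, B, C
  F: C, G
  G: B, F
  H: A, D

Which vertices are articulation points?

Removing A increases the component count from 1 to 2, so A is a cut vertex.
By contrast removing E leaves 1 component; it is not a cut vertex. No other vertex is a cut vertex either.

A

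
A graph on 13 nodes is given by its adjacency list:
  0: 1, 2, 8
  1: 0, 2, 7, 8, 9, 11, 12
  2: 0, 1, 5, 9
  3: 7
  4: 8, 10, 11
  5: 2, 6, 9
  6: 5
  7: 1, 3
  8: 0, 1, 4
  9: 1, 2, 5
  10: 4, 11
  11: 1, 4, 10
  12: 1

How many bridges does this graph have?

The edges on the cycle 1-9-5-2-0-1 are not bridges since each lies on that cycle.
But removing 5-6 disconnects 5 from 6; removing 1-12 disconnects 1 from 12; removing 7-1 disconnects 7 from 1; removing 7-3 disconnects 7 from 3 — these are bridges.
That makes 4 bridges.

4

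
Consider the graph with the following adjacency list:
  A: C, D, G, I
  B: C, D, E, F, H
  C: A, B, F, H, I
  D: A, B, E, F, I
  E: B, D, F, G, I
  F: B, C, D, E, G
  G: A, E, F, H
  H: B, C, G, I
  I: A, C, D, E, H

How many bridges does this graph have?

0

The edges on the cycle H-C-F-G-H are not bridges since each lies on that cycle.
Every edge lies on some cycle, so there are no bridges.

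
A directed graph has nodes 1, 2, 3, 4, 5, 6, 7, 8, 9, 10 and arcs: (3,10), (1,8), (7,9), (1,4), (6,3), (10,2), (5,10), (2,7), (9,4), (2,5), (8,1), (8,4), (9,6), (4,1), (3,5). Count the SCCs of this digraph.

{2, 3, 5, 6, 7, 9, 10} are all mutually reachable — one SCC of size 7.
{1, 4, 8} are all mutually reachable — one SCC of size 3.
That gives 2 strongly connected components.

2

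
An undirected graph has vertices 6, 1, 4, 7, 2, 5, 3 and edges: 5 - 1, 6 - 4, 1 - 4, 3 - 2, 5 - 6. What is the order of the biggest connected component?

4

7 is isolated — a component by itself.
Starting from 2 we can reach 2, 3. That is one component of size 2.
Starting from 1 we can reach 1, 4, 5, 6. That is one component of size 4.
The largest has 4 vertices.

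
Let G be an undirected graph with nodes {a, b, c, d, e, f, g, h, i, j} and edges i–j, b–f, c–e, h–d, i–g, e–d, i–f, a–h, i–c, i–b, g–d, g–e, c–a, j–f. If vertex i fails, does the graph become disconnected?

Deleting i raises the number of components from 1 to 2, so i is a cut vertex.

Yes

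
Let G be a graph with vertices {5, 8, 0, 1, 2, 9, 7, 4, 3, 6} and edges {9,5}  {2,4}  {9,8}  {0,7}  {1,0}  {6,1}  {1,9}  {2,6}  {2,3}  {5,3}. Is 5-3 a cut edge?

After removing 5-3, the path 5-9-1-6-2-3 still connects them, so the edge is not a bridge.

No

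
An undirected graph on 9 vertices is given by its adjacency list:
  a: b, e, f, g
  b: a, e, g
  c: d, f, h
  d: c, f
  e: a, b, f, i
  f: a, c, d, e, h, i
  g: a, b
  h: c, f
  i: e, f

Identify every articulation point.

f

Removing f increases the component count from 1 to 2, so f is a cut vertex.
By contrast removing h leaves 1 component; it is not a cut vertex. No other vertex is a cut vertex either.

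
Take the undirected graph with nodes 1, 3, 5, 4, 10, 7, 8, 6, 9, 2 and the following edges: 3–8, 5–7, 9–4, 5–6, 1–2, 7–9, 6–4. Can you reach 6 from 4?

Yes

From 4 we can reach 4, 5, 6, 7, 9, which includes 6.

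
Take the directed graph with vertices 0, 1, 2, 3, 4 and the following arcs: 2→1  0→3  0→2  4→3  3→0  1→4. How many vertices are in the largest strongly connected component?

5

{0, 1, 2, 3, 4} are all mutually reachable — one SCC of size 5.
The largest has 5 vertices.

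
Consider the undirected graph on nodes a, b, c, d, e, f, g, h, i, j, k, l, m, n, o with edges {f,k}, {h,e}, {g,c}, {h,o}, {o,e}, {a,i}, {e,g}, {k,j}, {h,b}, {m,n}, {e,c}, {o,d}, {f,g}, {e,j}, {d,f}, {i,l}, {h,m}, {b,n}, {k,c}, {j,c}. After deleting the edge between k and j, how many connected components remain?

k and j are still connected via k-c-j, so the component count stays at 2.

2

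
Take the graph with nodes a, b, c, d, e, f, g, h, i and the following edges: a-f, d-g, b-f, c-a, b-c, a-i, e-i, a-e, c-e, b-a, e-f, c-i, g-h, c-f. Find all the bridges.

d-g, g-h

The edges on the cycle a-e-f-a are not bridges since each lies on that cycle.
But removing d-g disconnects d from g; removing h-g disconnects h from g — these are bridges.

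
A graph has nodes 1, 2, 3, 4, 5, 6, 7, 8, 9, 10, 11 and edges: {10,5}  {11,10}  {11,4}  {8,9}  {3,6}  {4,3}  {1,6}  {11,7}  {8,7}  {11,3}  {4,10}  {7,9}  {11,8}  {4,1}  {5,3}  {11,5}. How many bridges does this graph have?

0

The edges on the cycle 11-4-1-6-3-11 are not bridges since each lies on that cycle.
Every edge lies on some cycle, so there are no bridges.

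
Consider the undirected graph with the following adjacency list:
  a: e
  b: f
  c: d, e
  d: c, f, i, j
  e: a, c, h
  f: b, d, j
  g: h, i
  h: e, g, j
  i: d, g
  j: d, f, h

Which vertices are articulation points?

e, f

Removing e increases the component count from 1 to 2, so e is a cut vertex.
Removing f increases the component count from 1 to 2, so f is a cut vertex.
By contrast removing a leaves 1 component; it is not a cut vertex. No other vertex is a cut vertex either.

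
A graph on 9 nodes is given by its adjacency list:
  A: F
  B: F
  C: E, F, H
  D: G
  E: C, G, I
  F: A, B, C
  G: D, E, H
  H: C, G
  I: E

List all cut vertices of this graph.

C, E, F, G

Removing C increases the component count from 1 to 2, so C is a cut vertex.
Removing E increases the component count from 1 to 2, so E is a cut vertex.
Removing F increases the component count from 1 to 3, so F is a cut vertex.
Likewise G is a cut vertex.
By contrast removing D leaves 1 component; it is not a cut vertex. No other vertex is a cut vertex either.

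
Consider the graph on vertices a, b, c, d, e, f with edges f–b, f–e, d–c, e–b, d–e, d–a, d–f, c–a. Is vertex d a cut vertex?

Deleting d raises the number of components from 1 to 2, so d is a cut vertex.

Yes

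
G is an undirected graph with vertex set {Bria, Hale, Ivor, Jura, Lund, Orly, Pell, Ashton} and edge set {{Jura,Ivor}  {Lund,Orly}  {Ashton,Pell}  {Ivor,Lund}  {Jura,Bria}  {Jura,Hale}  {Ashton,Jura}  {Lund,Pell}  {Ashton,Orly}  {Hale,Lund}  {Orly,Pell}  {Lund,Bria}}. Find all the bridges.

none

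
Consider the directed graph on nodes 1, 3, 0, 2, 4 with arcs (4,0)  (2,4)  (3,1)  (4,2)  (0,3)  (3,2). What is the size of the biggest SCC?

4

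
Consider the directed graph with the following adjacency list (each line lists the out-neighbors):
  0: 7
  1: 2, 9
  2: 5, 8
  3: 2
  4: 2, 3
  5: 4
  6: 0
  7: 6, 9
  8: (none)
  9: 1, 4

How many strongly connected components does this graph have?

4

{2, 3, 4, 5} are all mutually reachable — one SCC of size 4.
{0, 6, 7} are all mutually reachable — one SCC of size 3.
{1, 9} are all mutually reachable — one SCC of size 2.
{8} is an SCC by itself.
That gives 4 strongly connected components.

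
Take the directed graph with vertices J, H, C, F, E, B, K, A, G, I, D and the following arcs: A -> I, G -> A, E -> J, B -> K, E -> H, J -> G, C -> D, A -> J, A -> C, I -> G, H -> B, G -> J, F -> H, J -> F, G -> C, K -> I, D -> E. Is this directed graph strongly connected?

From D we can reach every vertex (A, B, C, D, E, F, G, H, I, J, K), and every vertex can reach D (A, B, C, D, E, F, G, H, I, J, K). So the whole graph is one strongly connected component.

Yes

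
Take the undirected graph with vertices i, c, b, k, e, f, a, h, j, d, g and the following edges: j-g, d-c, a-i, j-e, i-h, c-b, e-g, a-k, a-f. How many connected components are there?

3

Starting from b we can reach b, c, d. That is one component of size 3.
Starting from e we can reach e, g, j. That is one component of size 3.
Starting from a we can reach a, f, h, i, k. That is one component of size 5.
Total: 3 components.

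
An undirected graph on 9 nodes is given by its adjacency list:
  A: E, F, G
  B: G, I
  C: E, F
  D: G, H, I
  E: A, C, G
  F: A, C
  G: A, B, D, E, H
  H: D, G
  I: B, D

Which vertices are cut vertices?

G

Removing G increases the component count from 1 to 2, so G is a cut vertex.
By contrast removing D leaves 1 component; it is not a cut vertex. No other vertex is a cut vertex either.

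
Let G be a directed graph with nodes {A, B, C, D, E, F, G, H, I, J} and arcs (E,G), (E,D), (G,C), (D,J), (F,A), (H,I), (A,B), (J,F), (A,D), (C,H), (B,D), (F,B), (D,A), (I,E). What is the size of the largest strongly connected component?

{A, B, D, F, J} are all mutually reachable — one SCC of size 5.
{C, E, G, H, I} are all mutually reachable — one SCC of size 5.
The largest has 5 vertices.

5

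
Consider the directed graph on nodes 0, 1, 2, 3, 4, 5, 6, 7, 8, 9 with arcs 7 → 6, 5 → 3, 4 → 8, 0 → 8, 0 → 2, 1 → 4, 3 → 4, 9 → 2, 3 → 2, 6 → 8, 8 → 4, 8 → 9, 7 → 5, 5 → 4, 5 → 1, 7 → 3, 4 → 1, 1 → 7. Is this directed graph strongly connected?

No

There is no directed path from 6 to 0, so the graph is not strongly connected.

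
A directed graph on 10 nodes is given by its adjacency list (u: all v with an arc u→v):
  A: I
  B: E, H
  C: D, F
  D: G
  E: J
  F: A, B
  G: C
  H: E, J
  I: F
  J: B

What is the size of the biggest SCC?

4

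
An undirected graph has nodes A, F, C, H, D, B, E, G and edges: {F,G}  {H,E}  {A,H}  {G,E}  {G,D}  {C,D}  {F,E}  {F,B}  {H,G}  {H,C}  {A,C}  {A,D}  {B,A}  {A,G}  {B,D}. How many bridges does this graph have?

0

The edges on the cycle B-A-H-G-D-B are not bridges since each lies on that cycle.
Every edge lies on some cycle, so there are no bridges.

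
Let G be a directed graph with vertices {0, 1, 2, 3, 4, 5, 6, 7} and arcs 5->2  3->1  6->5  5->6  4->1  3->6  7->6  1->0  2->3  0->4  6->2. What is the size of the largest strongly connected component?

4

{2, 3, 5, 6} are all mutually reachable — one SCC of size 4.
{0, 1, 4} are all mutually reachable — one SCC of size 3.
{7} is an SCC by itself.
The largest has 4 vertices.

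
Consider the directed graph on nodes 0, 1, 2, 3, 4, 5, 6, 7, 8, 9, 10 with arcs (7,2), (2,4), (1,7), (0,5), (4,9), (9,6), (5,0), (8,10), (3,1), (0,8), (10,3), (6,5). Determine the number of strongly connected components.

{0, 1, 2, 3, 4, 5, 6, 7, 8, 9, 10} are all mutually reachable — one SCC of size 11.
That gives 1 strongly connected component.

1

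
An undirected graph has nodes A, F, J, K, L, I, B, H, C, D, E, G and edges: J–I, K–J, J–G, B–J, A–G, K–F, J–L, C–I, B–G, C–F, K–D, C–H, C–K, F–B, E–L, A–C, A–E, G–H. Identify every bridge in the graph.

D-K

The edges on the cycle C-K-F-C are not bridges since each lies on that cycle.
But removing K–D disconnects K from D — this is a bridge.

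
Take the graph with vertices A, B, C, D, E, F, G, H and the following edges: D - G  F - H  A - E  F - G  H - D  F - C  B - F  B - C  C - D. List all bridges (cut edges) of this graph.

The edges on the cycle F-C-D-G-F are not bridges since each lies on that cycle.
But removing A - E disconnects A from E — this is a bridge.

A-E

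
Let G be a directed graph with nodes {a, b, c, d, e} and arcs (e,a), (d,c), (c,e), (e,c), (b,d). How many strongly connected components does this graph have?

4

{c, e} are all mutually reachable — one SCC of size 2.
{b} is an SCC by itself.
{d} is an SCC by itself.
{a} is an SCC by itself.
That gives 4 strongly connected components.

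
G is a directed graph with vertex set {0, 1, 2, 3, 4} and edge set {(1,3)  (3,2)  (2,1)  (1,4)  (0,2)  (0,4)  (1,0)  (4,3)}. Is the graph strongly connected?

Yes

From 4 we can reach every vertex (0, 1, 2, 3, 4), and every vertex can reach 4 (0, 1, 2, 3, 4). So the whole graph is one strongly connected component.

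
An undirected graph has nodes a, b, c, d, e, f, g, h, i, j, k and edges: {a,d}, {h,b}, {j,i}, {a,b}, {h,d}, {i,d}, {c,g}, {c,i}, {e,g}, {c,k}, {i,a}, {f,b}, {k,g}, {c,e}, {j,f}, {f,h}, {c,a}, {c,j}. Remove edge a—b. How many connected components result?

1

a and b are still connected via a-d-h-b, so the component count stays at 1.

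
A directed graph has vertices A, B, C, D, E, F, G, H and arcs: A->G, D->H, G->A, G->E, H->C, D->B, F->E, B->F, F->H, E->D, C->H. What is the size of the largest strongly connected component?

4

{B, D, E, F} are all mutually reachable — one SCC of size 4.
{A, G} are all mutually reachable — one SCC of size 2.
{C, H} are all mutually reachable — one SCC of size 2.
The largest has 4 vertices.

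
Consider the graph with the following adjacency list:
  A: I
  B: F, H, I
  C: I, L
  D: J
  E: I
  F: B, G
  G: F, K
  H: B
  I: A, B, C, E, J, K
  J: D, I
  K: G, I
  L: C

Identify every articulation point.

Removing B increases the component count from 1 to 2, so B is a cut vertex.
Removing C increases the component count from 1 to 2, so C is a cut vertex.
Removing I increases the component count from 1 to 5, so I is a cut vertex.
Likewise J is a cut vertex.
By contrast removing K leaves 1 component; it is not a cut vertex. No other vertex is a cut vertex either.

B, C, I, J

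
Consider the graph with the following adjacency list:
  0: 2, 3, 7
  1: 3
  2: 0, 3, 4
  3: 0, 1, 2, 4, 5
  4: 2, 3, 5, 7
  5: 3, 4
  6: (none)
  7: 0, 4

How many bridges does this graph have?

1

The edges on the cycle 0-7-4-3-0 are not bridges since each lies on that cycle.
But removing 3-1 disconnects 3 from 1 — this is a bridge.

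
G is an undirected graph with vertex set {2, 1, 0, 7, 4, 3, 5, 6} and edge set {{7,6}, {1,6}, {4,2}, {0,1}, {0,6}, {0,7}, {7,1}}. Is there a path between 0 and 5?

The component containing 0 is {0, 1, 6, 7}, and 5 is not in it.

No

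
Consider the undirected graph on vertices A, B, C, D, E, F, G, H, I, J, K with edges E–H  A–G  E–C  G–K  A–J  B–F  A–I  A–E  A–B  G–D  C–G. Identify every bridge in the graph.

A-B, A-I, A-J, B-F, D-G, E-H, G-K

The edges on the cycle A-E-C-G-A are not bridges since each lies on that cycle.
But removing E–H disconnects E from H; removing A–I disconnects A from I; removing G–D disconnects G from D; removing A–B disconnects A from B — these are bridges.
In total 7 edges are bridges.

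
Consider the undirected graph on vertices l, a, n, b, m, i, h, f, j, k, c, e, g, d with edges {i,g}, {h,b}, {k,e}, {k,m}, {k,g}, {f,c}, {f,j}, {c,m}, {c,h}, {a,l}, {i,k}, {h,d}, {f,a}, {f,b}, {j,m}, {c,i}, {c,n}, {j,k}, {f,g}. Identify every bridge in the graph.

The edges on the cycle f-j-k-i-c-f are not bridges since each lies on that cycle.
But removing a-l disconnects a from l; removing n-c disconnects n from c; removing f-a disconnects f from a; removing k-e disconnects k from e — these are bridges.
In total 5 edges are bridges.

a-f, a-l, c-n, d-h, e-k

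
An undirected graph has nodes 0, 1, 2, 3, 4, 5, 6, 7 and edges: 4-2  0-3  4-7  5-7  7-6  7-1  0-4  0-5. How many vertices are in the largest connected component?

Starting from 0 we can reach 0, 1, 2, 3, 4, 5, 6, 7. That is one component of size 8.
The largest has 8 vertices.

8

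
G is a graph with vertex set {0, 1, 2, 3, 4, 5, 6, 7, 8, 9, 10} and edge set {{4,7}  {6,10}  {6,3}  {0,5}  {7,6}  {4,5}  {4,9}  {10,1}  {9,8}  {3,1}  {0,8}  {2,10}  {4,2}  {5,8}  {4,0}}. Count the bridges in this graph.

0

The edges on the cycle 6-3-1-10-6 are not bridges since each lies on that cycle.
Every edge lies on some cycle, so there are no bridges.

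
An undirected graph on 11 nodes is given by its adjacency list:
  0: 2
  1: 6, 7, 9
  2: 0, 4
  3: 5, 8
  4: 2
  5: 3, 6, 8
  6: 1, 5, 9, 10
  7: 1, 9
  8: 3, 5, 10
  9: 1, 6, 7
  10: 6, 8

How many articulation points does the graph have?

Removing 2 increases the component count from 2 to 3, so 2 is a cut vertex.
Removing 6 increases the component count from 2 to 3, so 6 is a cut vertex.
By contrast removing 10 leaves 2 components; it is not a cut vertex. No other vertex is a cut vertex either.

2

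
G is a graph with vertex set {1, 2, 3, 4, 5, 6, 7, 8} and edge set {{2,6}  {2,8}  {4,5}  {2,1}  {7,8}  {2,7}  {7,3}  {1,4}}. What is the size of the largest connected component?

8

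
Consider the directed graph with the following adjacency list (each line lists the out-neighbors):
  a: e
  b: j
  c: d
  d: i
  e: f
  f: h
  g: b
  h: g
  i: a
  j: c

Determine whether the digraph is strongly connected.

Yes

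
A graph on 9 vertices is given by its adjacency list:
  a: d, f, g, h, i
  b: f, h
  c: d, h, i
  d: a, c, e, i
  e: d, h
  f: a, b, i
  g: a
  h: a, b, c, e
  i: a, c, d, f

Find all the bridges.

The edges on the cycle d-i-f-a-d are not bridges since each lies on that cycle.
But removing a-g disconnects a from g — this is a bridge.

a-g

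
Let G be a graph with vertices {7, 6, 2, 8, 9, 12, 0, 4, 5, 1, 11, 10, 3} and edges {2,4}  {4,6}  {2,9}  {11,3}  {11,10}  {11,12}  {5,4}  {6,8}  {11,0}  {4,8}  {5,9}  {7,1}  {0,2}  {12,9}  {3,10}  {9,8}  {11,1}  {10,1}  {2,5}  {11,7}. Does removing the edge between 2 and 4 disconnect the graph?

No

After removing 2 - 4, the path 2-5-4 still connects them, so the edge is not a bridge.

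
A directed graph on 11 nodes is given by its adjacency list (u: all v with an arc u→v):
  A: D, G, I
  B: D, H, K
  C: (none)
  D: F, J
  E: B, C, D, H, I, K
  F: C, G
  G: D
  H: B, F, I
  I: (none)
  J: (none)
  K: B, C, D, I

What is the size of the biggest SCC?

{D, F, G} are all mutually reachable — one SCC of size 3.
{B, H, K} are all mutually reachable — one SCC of size 3.
{I} is an SCC by itself.
{C} is an SCC by itself.
{J} is an SCC by itself.
(and 2 more singleton SCCs)
The largest has 3 vertices.

3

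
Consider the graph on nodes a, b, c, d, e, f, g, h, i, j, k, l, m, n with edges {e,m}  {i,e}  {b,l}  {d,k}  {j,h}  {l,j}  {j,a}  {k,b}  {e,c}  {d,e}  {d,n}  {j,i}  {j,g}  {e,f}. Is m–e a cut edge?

Removing m–e leaves no path between m and e: the component count goes from 1 to 2. So it is a bridge.

Yes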